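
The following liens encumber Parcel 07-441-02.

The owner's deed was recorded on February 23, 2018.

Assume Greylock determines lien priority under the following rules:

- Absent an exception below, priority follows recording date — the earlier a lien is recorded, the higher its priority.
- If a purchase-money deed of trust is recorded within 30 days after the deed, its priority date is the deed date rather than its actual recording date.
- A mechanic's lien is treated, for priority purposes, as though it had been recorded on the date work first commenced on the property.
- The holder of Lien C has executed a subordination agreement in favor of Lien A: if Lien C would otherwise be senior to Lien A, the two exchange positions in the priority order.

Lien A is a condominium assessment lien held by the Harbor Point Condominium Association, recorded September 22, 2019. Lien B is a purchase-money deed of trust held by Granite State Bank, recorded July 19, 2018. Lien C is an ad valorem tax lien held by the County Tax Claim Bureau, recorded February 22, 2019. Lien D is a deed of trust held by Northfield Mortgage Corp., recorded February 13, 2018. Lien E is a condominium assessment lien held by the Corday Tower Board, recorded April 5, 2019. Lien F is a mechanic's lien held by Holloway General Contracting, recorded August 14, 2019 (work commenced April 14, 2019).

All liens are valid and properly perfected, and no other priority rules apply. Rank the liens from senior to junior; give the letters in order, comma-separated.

Effective dates after the stated exceptions: B was recorded 146 days after the deed — beyond 30 days — so no relation-back applies; F is treated as recorded April 14, 2019, the work-commencement date.
By effective date: D (February 13, 2018), B (July 19, 2018), C (February 22, 2019), E (April 5, 2019), F (April 14, 2019), A (September 22, 2019).
The subordination applies — C was senior to A — so C and A swap.

D, B, A, E, F, C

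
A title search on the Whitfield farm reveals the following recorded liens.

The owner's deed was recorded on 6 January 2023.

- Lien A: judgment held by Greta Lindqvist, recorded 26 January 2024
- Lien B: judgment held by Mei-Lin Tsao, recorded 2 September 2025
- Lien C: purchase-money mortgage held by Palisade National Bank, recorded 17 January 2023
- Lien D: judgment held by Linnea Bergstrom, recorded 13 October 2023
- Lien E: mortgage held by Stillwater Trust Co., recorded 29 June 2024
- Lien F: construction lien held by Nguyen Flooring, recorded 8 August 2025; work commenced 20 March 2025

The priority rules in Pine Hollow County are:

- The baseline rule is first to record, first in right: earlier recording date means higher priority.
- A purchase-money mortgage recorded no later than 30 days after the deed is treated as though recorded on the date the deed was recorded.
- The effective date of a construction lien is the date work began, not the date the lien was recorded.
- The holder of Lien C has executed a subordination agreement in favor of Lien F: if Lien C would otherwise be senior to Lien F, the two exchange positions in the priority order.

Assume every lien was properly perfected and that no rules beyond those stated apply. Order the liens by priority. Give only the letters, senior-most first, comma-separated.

F, D, A, E, C, B

Adjusting effective dates: C was recorded within the 30-day window, so its effective date is the deed date 6 January 2023; F relates back to 20 March 2025 (work commenced).
Ordering by effective date: C (6 January 2023), D (13 October 2023), A (26 January 2024), E (29 June 2024), F (20 March 2025), B (2 September 2025).
Because C would otherwise rank above F, the subordination swaps them.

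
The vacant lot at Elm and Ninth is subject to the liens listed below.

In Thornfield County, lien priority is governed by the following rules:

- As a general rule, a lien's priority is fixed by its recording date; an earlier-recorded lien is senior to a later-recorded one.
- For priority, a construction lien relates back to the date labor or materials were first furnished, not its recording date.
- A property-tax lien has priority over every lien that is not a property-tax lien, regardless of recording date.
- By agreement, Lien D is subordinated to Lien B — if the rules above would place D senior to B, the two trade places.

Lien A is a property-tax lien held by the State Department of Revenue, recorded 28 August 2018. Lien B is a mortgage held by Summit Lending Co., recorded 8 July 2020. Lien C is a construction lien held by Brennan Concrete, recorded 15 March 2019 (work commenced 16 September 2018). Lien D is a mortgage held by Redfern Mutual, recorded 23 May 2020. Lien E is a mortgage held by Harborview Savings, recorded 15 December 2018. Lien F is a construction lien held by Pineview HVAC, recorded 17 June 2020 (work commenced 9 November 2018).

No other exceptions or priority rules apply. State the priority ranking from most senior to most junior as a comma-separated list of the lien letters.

Effective dates: C relates back to 16 September 2018 (work commenced); F relates back to 9 November 2018 (work commenced).
A is a property-tax lien and takes priority over every other lien.
The other liens, earliest effective date first: C (16 September 2018), F (9 November 2018), E (15 December 2018), D (23 May 2020), B (8 July 2020).
D is senior to B before the subordination, so the two trade places.

A, C, F, E, B, D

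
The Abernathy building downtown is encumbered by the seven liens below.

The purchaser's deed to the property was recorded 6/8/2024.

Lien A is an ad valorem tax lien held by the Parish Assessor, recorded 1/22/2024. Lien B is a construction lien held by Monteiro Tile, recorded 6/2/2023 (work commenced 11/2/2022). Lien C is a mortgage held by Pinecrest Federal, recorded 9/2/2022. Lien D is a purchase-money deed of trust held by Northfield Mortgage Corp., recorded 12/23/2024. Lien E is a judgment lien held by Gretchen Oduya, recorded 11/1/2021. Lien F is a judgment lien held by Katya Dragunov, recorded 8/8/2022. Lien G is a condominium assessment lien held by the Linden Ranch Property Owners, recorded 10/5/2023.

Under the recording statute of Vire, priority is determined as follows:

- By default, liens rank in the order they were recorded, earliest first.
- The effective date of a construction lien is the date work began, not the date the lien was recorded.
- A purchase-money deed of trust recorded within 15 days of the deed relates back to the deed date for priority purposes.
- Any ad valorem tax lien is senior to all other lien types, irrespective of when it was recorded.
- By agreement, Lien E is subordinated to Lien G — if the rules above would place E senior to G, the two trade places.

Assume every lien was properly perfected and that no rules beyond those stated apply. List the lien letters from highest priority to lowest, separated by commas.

A, G, F, C, B, E, D

First, effective dates: B relates back to 11/2/2022 (work commenced); D was recorded 198 days after the deed, outside the 15-day window, so it keeps its recording date.
A is an ad valorem tax lien and takes priority over every other lien.
Remaining liens by effective date: E (11/1/2021), F (8/8/2022), C (9/2/2022), B (11/2/2022), G (10/5/2023), D (12/23/2024).
The subordination applies — E was senior to G — so E and G swap.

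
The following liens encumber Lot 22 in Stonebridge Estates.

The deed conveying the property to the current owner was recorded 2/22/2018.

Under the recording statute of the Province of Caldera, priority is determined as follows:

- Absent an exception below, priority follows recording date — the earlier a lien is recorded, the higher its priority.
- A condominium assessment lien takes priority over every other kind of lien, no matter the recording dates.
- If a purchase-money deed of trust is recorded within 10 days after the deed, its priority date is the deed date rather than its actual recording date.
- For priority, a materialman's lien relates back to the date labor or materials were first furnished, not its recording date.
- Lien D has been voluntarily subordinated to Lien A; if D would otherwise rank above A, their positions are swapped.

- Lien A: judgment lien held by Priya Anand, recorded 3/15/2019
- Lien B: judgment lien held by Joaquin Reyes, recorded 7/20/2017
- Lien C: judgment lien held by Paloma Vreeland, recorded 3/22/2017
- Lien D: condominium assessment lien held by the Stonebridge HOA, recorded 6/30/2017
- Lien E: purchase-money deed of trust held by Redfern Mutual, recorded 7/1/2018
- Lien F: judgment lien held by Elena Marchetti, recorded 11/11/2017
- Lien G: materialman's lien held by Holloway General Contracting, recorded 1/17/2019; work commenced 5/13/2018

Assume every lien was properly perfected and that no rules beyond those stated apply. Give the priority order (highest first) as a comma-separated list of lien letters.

Effective dates: E was recorded 129 days after the deed — beyond 10 days — so no relation-back applies; G is treated as recorded 5/13/2018, the work-commencement date.
D, as a condominium assessment lien, has superpriority and ranks first.
Among the remaining liens, by effective date: C (3/22/2017), B (7/20/2017), F (11/11/2017), G (5/13/2018), E (7/1/2018), A (3/15/2019).
The subordination applies — D was senior to A — so D and A swap.

A, C, B, F, G, E, D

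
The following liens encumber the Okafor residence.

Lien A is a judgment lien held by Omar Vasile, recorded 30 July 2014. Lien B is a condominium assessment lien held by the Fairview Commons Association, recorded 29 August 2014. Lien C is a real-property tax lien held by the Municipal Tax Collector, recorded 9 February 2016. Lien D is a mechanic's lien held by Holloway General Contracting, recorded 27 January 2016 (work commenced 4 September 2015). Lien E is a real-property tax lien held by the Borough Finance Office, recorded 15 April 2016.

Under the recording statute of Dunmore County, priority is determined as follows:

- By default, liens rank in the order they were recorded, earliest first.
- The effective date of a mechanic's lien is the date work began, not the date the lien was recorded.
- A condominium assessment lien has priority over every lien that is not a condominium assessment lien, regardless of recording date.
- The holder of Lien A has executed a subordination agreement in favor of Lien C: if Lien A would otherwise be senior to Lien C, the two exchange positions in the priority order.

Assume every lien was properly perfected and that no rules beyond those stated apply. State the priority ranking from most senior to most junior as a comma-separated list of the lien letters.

Adjusting effective dates: D is treated as recorded 4 September 2015, the work-commencement date.
B, as a condominium assessment lien, has superpriority and ranks first.
Remaining liens by effective date: A (30 July 2014), D (4 September 2015), C (9 February 2016), E (15 April 2016).
A is senior to C before the subordination, so the two trade places.

B, C, D, A, E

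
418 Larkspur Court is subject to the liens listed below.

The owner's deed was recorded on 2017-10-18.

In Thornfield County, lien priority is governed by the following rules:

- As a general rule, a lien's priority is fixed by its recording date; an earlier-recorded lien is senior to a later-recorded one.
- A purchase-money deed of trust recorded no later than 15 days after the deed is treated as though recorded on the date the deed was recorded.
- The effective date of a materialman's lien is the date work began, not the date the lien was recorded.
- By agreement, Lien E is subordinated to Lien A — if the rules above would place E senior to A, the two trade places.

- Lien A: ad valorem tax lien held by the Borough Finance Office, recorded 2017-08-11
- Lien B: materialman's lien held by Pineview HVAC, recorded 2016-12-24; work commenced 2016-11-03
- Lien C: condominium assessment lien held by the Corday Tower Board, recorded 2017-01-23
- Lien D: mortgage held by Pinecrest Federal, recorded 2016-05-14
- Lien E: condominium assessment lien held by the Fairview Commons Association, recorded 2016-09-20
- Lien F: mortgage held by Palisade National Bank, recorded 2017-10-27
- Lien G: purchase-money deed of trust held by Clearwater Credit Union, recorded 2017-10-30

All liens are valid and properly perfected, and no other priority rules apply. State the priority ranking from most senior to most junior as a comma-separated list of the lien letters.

D, A, B, C, E, G, F

Adjusting effective dates: B relates back to 2016-11-03 (work commenced); G relates back to the deed date 2017-10-18.
By effective date: D (2016-05-14), E (2016-09-20), B (2016-11-03), C (2017-01-23), A (2017-08-11), G (2017-10-18), F (2017-10-27).
The subordination applies — E was senior to A — so E and A swap.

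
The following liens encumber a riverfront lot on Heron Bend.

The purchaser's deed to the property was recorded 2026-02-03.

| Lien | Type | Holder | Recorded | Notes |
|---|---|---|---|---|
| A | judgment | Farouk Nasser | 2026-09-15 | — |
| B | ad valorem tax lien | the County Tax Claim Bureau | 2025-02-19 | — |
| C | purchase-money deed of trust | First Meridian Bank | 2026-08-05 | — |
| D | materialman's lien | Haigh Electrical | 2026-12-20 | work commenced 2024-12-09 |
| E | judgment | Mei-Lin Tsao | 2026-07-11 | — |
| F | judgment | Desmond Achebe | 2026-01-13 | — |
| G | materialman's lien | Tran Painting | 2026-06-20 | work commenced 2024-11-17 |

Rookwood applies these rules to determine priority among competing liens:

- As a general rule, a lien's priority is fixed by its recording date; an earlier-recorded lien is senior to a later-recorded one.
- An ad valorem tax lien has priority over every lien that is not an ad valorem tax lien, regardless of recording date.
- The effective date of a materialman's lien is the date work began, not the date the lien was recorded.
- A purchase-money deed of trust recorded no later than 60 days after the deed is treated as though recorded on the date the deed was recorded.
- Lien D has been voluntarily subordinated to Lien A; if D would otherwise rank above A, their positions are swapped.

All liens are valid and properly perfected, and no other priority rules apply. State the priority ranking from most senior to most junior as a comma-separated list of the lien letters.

B, G, A, F, E, C, D

Effective dates: C was recorded 183 days after the deed, outside the 60-day window, so it keeps its recording date; D relates back to 2024-12-09 (work commenced); G is treated as recorded 2024-11-17, the work-commencement date.
B, as an ad valorem tax lien, has superpriority and ranks first.
Ordering the rest by effective date: G (2024-11-17), D (2024-12-09), F (2026-01-13), E (2026-07-11), C (2026-08-05), A (2026-09-15).
Because D would otherwise rank above A, the subordination swaps them.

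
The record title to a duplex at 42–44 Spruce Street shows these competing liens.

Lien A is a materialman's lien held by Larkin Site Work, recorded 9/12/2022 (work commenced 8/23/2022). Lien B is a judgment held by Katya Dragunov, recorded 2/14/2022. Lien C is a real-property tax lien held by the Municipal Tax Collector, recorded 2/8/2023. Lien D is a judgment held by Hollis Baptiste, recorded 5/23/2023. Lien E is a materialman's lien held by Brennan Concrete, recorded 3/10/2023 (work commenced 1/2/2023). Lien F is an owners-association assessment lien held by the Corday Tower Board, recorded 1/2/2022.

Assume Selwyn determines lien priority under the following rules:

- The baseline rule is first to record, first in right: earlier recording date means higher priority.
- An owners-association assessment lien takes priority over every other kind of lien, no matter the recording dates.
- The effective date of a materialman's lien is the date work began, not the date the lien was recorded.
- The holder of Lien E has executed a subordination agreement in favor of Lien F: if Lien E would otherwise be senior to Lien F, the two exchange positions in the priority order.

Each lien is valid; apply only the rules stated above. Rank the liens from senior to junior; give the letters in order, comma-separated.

Adjusting effective dates: A's effective date is 8/23/2022, when work began; E is treated as recorded 1/2/2023, the work-commencement date.
F, as an owners-association assessment lien, has superpriority and ranks first.
Ordering the rest by effective date: B (2/14/2022), A (8/23/2022), E (1/2/2023), C (2/8/2023), D (5/23/2023).
E is already junior to F, so the subordination agreement changes nothing.

F, B, A, E, C, D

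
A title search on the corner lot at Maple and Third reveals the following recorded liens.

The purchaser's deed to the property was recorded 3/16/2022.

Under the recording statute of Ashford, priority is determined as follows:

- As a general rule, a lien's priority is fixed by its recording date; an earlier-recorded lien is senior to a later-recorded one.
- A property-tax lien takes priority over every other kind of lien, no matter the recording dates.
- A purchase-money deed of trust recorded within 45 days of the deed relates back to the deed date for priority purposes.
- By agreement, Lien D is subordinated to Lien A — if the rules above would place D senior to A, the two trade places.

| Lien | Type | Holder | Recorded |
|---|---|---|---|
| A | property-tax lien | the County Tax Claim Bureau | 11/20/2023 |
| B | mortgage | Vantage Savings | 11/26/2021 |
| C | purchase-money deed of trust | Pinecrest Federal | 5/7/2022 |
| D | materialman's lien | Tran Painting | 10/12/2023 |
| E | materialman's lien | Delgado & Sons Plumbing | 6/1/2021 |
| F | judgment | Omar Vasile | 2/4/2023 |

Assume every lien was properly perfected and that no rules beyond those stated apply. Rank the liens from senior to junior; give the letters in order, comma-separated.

A, E, B, C, F, D

Effective dates: C missed the 45-day window (52 days after the deed), so its recording date stands.
A, as a property-tax lien, has superpriority and ranks first.
Remaining liens by effective date: E (6/1/2021), B (11/26/2021), C (5/7/2022), F (2/4/2023), D (10/12/2023).
D is already junior to A, so the subordination agreement changes nothing.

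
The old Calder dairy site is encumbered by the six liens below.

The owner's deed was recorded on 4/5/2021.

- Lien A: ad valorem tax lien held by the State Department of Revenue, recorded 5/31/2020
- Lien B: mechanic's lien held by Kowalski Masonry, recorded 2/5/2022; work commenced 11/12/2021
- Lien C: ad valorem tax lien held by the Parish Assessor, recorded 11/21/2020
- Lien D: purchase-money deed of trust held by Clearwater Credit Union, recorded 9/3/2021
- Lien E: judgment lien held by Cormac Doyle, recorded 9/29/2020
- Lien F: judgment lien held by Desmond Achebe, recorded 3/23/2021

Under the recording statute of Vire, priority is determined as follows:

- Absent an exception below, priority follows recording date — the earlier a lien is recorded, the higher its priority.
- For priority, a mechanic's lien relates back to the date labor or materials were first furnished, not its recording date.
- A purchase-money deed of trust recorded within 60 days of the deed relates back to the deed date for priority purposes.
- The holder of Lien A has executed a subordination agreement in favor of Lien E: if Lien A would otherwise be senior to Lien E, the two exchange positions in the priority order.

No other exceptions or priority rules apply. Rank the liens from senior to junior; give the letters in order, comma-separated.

Effective dates: B's effective date is 11/12/2021, when work began; D missed the 60-day window (151 days after the deed), so its recording date stands.
By effective date: A (5/31/2020), E (9/29/2020), C (11/21/2020), F (3/23/2021), D (9/3/2021), B (11/12/2021).
A would otherwise be senior to E, so under the subordination agreement A and E exchange positions.

E, A, C, F, D, B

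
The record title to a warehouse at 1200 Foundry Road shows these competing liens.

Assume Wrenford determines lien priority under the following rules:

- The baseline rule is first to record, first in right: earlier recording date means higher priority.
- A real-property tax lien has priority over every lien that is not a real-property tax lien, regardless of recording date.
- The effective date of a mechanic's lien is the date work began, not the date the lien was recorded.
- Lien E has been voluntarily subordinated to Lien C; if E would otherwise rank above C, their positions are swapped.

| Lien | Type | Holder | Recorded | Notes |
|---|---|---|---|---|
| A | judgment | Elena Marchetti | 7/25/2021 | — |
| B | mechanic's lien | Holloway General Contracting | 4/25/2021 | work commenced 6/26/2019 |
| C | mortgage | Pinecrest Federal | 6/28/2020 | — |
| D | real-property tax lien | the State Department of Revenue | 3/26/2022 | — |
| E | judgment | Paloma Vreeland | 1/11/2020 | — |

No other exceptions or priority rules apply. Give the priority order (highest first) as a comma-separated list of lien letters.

Effective dates: B relates back to 6/26/2019 (work commenced).
D is a real-property tax lien, so it outranks all other liens regardless of date.
Among the remaining liens, by effective date: B (6/26/2019), E (1/11/2020), C (6/28/2020), A (7/25/2021).
The subordination applies — E was senior to C — so E and C swap.

D, B, C, E, A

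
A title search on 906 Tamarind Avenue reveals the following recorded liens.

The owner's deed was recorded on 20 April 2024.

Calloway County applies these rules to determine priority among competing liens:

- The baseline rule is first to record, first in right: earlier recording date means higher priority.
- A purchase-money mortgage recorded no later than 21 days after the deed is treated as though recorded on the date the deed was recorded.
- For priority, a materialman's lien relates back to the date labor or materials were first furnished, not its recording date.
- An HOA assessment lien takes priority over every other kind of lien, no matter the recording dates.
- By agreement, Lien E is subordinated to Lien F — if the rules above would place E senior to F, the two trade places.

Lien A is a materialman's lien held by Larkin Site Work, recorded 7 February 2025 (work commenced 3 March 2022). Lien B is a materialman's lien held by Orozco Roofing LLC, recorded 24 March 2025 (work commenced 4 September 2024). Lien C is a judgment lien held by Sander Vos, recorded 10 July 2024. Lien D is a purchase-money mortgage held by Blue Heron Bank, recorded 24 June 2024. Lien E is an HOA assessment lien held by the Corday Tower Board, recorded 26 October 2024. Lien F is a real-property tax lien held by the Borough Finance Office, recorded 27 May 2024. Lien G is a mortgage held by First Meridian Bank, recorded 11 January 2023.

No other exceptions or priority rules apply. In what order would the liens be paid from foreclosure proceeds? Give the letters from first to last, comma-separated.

Effective dates: A's effective date is 3 March 2022, when work began; B's effective date is 4 September 2024, when work began; D was recorded 65 days after the deed, outside the 21-day window, so it keeps its recording date.
E is an HOA assessment lien, so it outranks all other liens regardless of date.
The other liens, earliest effective date first: A (3 March 2022), G (11 January 2023), F (27 May 2024), D (24 June 2024), C (10 July 2024), B (4 September 2024).
Because E would otherwise rank above F, the subordination swaps them.

F, A, G, E, D, C, B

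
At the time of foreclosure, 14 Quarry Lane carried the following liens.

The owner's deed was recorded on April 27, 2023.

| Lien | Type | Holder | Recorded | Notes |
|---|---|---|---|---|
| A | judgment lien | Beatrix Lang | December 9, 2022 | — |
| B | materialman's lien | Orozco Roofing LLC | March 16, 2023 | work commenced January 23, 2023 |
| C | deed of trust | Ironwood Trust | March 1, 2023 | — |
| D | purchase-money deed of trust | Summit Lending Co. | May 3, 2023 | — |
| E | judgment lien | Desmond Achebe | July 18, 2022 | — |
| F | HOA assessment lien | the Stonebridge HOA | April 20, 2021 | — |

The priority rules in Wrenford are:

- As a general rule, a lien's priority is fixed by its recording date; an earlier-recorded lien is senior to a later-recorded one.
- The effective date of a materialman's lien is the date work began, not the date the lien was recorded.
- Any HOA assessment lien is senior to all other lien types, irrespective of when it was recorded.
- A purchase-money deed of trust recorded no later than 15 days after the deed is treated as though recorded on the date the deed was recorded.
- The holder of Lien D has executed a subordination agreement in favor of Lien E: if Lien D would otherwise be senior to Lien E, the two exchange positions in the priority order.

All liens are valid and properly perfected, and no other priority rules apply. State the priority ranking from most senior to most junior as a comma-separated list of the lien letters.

Effective dates after the stated exceptions: B's effective date is January 23, 2023, when work began; D's effective date is the deed date, April 27, 2023.
F is an HOA assessment lien and takes priority over every other lien.
Ordering the rest by effective date: E (July 18, 2022), A (December 9, 2022), B (January 23, 2023), C (March 1, 2023), D (April 27, 2023).
D is already junior to E, so the subordination agreement changes nothing.

F, E, A, B, C, D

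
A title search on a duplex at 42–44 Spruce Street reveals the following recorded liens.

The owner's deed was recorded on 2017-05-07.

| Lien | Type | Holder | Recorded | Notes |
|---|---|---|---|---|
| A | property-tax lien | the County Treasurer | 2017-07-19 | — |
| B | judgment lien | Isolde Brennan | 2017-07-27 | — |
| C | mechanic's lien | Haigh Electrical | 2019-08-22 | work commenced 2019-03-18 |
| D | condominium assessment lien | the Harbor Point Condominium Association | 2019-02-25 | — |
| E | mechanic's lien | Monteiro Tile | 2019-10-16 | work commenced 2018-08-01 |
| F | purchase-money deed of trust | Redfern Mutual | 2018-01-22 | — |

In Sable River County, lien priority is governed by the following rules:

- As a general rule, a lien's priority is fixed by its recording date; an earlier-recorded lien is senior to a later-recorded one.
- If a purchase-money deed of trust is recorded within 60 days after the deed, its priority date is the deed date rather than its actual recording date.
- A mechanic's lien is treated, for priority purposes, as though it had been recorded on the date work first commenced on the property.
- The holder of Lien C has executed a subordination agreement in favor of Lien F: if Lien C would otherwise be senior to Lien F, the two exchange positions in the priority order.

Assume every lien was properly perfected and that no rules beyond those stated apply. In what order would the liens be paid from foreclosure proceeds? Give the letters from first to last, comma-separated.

A, B, F, E, D, C

Adjusting effective dates: C's effective date is 2019-03-18, when work began; E's effective date is 2018-08-01, when work began; F missed the 60-day window (260 days after the deed), so its recording date stands.
By effective date: A (2017-07-19), B (2017-07-27), F (2018-01-22), E (2018-08-01), D (2019-02-25), C (2019-03-18).
Since C is not senior to F, the subordination leaves the order unchanged.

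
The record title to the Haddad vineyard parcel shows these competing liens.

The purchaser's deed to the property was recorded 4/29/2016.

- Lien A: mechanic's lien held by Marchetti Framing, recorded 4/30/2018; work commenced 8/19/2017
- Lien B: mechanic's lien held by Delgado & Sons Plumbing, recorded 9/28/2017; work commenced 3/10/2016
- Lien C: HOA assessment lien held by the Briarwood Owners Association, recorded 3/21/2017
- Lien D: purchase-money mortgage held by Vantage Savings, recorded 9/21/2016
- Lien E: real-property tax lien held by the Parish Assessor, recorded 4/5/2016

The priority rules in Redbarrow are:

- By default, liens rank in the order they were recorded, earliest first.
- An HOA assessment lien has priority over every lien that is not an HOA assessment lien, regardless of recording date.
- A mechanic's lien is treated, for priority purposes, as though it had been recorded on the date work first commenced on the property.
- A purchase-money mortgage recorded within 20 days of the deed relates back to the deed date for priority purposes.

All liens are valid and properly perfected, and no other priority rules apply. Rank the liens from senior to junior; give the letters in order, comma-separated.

C, B, E, D, A

Adjusting effective dates: A's effective date is 8/19/2017, when work began; B's effective date is 3/10/2016, when work began; D was recorded 145 days after the deed — beyond 20 days — so no relation-back applies.
C, as an HOA assessment lien, has superpriority and ranks first.
Among the remaining liens, by effective date: B (3/10/2016), E (4/5/2016), D (9/21/2016), A (8/19/2017).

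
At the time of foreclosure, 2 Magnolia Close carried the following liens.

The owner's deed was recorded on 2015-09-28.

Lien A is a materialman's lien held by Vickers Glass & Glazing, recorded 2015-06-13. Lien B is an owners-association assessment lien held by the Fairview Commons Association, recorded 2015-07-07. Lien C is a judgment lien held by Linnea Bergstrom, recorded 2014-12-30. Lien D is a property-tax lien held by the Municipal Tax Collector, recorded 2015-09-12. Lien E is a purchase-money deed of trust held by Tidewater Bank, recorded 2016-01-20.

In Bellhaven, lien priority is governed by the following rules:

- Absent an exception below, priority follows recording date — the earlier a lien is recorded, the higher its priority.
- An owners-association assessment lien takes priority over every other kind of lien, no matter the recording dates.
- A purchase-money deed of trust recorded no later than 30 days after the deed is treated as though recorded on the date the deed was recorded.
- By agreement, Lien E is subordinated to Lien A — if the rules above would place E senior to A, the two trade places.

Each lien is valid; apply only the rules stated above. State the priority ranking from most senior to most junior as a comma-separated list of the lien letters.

B, C, A, D, E

Effective dates: E missed the 30-day window (114 days after the deed), so its recording date stands.
B is an owners-association assessment lien, so it outranks all other liens regardless of date.
Remaining liens by effective date: C (2014-12-30), A (2015-06-13), D (2015-09-12), E (2016-01-20).
E is already junior to A, so the subordination agreement changes nothing.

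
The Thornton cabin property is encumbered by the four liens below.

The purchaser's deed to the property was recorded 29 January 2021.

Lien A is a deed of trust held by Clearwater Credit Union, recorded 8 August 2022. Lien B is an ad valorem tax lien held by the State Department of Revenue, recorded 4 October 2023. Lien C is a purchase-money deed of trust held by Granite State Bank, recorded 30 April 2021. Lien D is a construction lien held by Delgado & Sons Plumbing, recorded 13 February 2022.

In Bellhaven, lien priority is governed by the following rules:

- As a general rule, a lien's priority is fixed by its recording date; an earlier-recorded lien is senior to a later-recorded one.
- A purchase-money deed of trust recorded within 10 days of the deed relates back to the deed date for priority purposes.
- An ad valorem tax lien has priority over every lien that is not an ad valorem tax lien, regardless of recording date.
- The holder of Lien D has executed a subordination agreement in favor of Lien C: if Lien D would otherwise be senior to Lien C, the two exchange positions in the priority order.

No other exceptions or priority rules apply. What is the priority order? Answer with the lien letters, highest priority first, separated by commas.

B, C, D, A

First, effective dates: C was recorded 91 days after the deed, outside the 10-day window, so it keeps its recording date.
B is an ad valorem tax lien, so it outranks all other liens regardless of date.
Remaining liens by effective date: C (30 April 2021), D (13 February 2022), A (8 August 2022).
Since D is not senior to C, the subordination leaves the order unchanged.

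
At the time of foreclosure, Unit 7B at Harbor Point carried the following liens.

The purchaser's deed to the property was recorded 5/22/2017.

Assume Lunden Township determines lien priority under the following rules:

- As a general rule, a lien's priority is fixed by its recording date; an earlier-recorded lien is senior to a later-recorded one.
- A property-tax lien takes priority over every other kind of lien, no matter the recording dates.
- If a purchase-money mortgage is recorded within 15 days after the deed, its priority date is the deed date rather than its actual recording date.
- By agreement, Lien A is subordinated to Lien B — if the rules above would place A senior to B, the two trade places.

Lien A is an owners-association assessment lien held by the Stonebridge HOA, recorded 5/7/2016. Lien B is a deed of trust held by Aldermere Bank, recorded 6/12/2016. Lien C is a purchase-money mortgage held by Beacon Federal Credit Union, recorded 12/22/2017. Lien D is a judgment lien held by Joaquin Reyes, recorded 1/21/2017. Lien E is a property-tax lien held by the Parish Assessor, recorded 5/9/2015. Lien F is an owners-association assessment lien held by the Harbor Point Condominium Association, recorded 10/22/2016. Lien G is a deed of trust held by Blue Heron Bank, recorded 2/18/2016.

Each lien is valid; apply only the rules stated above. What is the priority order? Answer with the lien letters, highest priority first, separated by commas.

Effective dates after the stated exceptions: C was recorded 214 days after the deed, outside the 15-day window, so it keeps its recording date.
E is a property-tax lien and takes priority over every other lien.
Ordering the rest by effective date: G (2/18/2016), A (5/7/2016), B (6/12/2016), F (10/22/2016), D (1/21/2017), C (12/22/2017).
A is senior to B before the subordination, so the two trade places.

E, G, B, A, F, D, C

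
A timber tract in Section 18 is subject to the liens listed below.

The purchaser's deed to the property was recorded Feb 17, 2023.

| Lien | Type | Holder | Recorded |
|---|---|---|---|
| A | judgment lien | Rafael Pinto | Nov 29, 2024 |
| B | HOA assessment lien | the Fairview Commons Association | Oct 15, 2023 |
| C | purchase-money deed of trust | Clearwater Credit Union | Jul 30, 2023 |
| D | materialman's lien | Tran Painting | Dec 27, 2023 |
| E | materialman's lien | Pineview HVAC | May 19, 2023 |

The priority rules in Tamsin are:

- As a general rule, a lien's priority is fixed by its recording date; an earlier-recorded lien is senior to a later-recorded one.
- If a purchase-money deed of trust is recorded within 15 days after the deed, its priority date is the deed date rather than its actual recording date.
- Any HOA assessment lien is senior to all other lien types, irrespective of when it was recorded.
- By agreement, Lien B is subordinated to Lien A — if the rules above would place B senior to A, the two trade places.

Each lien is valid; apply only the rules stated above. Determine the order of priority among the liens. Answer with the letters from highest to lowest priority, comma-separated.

Effective dates after the stated exceptions: C was recorded 163 days after the deed — beyond 15 days — so no relation-back applies.
B, as an HOA assessment lien, has superpriority and ranks first.
The other liens, earliest effective date first: E (May 19, 2023), C (Jul 30, 2023), D (Dec 27, 2023), A (Nov 29, 2024).
B is senior to A before the subordination, so the two trade places.

A, E, C, D, B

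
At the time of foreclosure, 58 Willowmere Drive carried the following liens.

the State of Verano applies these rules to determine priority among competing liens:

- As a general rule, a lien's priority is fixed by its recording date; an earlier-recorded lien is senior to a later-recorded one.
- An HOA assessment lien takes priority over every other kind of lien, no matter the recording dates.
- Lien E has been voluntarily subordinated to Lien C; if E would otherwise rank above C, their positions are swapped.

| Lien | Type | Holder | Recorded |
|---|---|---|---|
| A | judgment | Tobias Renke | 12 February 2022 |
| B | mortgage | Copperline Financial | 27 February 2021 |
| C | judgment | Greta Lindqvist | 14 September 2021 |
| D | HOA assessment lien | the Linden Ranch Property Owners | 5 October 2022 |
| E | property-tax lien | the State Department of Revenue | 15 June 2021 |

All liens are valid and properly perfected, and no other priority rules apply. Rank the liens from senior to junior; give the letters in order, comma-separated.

D, B, C, E, A

D, as an HOA assessment lien, has superpriority and ranks first.
Ordering the rest by effective date: B (27 February 2021), E (15 June 2021), C (14 September 2021), A (12 February 2022).
E is senior to C before the subordination, so the two trade places.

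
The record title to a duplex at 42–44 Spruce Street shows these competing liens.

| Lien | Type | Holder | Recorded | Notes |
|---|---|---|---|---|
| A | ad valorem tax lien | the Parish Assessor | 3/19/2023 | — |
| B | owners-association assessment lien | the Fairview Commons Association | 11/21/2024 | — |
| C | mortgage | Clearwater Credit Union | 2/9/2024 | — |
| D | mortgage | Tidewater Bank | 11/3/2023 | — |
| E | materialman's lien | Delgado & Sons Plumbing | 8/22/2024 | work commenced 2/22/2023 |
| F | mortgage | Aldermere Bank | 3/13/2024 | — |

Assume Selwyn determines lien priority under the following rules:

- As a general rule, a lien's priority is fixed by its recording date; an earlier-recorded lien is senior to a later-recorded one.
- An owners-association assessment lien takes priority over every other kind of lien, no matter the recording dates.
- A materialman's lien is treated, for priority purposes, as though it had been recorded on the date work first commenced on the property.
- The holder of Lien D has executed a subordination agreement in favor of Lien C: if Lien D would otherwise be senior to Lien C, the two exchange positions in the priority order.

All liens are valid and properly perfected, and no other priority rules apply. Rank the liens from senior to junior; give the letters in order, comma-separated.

First, effective dates: E is treated as recorded 2/22/2023, the work-commencement date.
B is an owners-association assessment lien, so it outranks all other liens regardless of date.
Ordering the rest by effective date: E (2/22/2023), A (3/19/2023), D (11/3/2023), C (2/9/2024), F (3/13/2024).
The subordination applies — D was senior to C — so D and C swap.

B, E, A, C, D, F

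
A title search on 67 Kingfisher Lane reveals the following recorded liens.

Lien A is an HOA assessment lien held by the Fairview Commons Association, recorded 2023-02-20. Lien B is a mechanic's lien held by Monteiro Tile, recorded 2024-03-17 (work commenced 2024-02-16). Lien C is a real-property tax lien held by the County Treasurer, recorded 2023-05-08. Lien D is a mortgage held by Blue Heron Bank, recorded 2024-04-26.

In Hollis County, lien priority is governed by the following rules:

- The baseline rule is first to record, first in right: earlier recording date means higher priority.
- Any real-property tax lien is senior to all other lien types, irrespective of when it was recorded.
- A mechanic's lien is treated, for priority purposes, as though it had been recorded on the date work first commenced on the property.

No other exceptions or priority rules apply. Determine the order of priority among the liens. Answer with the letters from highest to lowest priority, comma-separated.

Effective dates after the stated exceptions: B relates back to 2024-02-16 (work commenced).
C is a real-property tax lien, so it outranks all other liens regardless of date.
Ordering the rest by effective date: A (2023-02-20), B (2024-02-16), D (2024-04-26).

C, A, B, D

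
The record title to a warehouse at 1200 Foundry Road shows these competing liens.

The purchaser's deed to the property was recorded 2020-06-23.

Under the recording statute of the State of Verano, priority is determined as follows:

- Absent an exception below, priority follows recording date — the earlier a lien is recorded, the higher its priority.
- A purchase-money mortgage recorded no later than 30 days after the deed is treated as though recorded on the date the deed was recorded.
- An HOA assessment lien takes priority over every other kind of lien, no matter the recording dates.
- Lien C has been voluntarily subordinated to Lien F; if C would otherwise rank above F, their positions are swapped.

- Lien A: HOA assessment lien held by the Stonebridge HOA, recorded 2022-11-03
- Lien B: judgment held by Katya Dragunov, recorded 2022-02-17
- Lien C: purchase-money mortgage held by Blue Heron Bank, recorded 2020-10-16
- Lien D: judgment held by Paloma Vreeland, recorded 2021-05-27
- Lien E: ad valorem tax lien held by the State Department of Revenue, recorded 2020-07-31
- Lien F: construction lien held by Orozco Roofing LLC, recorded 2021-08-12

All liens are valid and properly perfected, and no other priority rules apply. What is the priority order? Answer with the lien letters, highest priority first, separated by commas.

A, E, F, D, C, B

First, effective dates: C was recorded 115 days after the deed, outside the 30-day window, so it keeps its recording date.
As an HOA assessment lien, A is senior to every other lien.
Ordering the rest by effective date: E (2020-07-31), C (2020-10-16), D (2021-05-27), F (2021-08-12), B (2022-02-17).
C is senior to F before the subordination, so the two trade places.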